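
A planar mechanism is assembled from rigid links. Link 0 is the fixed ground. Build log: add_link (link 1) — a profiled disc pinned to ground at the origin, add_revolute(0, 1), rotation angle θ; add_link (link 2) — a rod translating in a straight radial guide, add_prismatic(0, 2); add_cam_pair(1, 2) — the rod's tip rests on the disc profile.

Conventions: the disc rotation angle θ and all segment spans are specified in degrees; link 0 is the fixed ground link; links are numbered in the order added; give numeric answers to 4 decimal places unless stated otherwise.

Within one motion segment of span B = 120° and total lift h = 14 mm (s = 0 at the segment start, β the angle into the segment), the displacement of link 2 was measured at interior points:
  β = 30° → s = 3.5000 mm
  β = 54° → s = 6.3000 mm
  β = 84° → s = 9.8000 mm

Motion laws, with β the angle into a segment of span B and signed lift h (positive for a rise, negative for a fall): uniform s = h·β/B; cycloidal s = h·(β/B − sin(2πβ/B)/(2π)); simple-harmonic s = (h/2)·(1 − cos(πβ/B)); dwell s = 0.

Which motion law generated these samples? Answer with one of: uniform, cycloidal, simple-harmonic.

candidates at β/B = r: uniform s = h·r (linear in β); cycloidal s = h·(r − sin(2πr)/(2π)); simple-harmonic s = (h/2)(1 − cos(πr))
β=30°: printed 3.5000 | uniform 3.5000, cycloidal 1.2718, simple-harmonic 2.0503
β=54°: printed 6.3000 | uniform 6.3000, cycloidal 5.6115, simple-harmonic 5.9050
β=84°: printed 9.8000 | uniform 9.8000, cycloidal 11.9191, simple-harmonic 11.1145
only one law matches every sample → uniform

uniform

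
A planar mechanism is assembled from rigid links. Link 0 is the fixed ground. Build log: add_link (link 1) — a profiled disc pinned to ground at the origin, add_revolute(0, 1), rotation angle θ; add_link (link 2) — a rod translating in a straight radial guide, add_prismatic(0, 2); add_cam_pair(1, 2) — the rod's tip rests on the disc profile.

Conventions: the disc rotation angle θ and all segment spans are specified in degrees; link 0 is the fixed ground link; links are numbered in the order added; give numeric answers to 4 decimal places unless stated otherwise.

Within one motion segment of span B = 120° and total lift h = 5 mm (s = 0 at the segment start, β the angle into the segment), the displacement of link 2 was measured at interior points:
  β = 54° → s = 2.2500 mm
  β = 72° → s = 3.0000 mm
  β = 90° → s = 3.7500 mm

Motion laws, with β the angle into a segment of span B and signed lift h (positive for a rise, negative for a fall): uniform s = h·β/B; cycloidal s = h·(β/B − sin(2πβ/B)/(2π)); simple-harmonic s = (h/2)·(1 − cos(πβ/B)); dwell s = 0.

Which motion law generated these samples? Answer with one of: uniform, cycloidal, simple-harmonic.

candidates at β/B = r: uniform s = h·r (linear in β); cycloidal s = h·(r − sin(2πr)/(2π)); simple-harmonic s = (h/2)(1 − cos(πr))
β=54°: printed 2.2500 | uniform 2.2500, cycloidal 2.0041, simple-harmonic 2.1089
β=72°: printed 3.0000 | uniform 3.0000, cycloidal 3.4677, simple-harmonic 3.2725
β=90°: printed 3.7500 | uniform 3.7500, cycloidal 4.5458, simple-harmonic 4.2678
only one law matches every sample → uniform

uniform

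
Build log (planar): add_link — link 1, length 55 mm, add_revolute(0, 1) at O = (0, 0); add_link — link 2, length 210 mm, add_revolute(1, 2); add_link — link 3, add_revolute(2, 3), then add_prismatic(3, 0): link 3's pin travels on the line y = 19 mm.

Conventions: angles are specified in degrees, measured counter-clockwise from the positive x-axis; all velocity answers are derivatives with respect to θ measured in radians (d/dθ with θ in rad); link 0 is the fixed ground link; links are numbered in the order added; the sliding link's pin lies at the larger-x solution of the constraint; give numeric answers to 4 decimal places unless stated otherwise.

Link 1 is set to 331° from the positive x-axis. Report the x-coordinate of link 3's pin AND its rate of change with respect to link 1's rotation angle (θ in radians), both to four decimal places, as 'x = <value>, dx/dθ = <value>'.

geometry: r = 55 mm, L = 210 mm, e = 19 mm
crank pin P = (r cos θ, r sin θ) = (48.104084, -26.664529)
h = r sin θ − e = -26.664529 − 19 = -45.664529
x = r cos θ + √(L² − h²) = 48.104084 + 204.975000 = 253.079084
dx/dθ = −r sin θ − h·r cos θ/√(L² − h²) (θ in radians; h = -45.664529) = 37.381204

x = 253.0791, dx/dθ = 37.3812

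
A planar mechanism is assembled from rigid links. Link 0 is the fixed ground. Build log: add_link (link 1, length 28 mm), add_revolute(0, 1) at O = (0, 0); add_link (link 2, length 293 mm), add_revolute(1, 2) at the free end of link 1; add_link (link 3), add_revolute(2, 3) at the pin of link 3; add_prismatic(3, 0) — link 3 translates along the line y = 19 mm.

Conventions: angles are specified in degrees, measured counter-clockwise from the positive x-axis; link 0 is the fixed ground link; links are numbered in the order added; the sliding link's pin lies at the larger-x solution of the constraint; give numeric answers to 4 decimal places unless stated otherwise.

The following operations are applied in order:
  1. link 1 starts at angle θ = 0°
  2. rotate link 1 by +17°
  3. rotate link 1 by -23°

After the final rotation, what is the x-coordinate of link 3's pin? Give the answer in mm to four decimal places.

geometry: r = 28 mm, L = 293 mm, e = 19 mm; θ starts at 0°
rotate link 1 by +17°: θ ← 0° +17° = 17°
rotate link 1 by -23°: θ ← 17° -23° = -6°
crank pin P = (r cos θ, r sin θ) = (27.846613, -2.926797)
h = r sin θ − e = -2.926797 − 19 = -21.926797
x = r cos θ + √(L² − h²) = 27.846613 + 292.178397 = 320.025010

320.0250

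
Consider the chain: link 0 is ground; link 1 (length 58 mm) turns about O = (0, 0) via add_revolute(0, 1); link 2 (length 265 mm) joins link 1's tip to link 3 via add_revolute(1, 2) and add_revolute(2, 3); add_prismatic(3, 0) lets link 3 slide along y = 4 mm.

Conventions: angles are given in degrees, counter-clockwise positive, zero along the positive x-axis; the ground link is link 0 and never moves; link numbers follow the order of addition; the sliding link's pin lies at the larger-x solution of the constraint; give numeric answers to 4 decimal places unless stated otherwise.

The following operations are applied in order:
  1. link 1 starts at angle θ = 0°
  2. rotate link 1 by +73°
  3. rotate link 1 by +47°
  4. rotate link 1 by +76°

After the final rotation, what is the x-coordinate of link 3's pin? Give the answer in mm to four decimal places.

geometry: r = 58 mm, L = 265 mm, e = 4 mm; θ starts at 0°
rotate link 1 by +73°: θ ← 0° +73° = 73°
rotate link 1 by +47°: θ ← 73° +47° = 120°
rotate link 1 by +76°: θ ← 120° +76° = 196°
crank pin P = (r cos θ, r sin θ) = (-55.753178, -15.986967)
h = r sin θ − e = -15.986967 − 4 = -19.986967
x = r cos θ + √(L² − h²) = -55.753178 + 264.245191 = 208.492013

208.4920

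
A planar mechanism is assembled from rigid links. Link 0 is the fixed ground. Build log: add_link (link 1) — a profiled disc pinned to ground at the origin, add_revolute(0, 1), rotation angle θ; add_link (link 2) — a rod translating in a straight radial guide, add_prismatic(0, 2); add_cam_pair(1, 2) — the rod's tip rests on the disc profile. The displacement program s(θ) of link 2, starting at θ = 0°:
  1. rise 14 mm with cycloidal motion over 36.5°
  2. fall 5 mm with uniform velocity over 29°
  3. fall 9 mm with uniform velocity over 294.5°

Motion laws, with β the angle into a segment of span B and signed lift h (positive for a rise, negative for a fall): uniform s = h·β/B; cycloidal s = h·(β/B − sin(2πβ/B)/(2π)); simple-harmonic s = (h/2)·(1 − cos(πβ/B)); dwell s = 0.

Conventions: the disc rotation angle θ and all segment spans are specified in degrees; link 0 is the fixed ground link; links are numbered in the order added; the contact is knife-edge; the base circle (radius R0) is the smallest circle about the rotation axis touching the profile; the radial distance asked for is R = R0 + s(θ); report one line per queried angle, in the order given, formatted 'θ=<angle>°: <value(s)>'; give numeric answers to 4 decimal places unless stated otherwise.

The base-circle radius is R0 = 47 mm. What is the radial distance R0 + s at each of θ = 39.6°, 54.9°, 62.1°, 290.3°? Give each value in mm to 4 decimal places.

seg 1 [0°–36.5°] cycloidal, h=14: full span → s += 14 → s = 14.0000
seg 2 [36.5°–65.5°] uniform, h=-5: θ=39.6° here. β=3.1, B=29. -5·3.1/29 = -0.5345 → s = 13.4655
seg 2 [36.5°–65.5°] uniform, h=-5: θ=54.9° here. β=18.4, B=29. -5·18.4/29 = -3.1724 → s = 10.8276
seg 2 [36.5°–65.5°] uniform, h=-5: θ=62.1° here. β=25.6, B=29. -5·25.6/29 = -4.4138 → s = 9.5862
seg 2 [36.5°–65.5°] uniform, h=-5: full span → s += -5 → s = 9.0000
seg 3 [65.5°–360°] uniform, h=-9: θ=290.3° here. β=224.8, B=294.5. -9·224.8/294.5 = -6.8699 → s = 2.1301
θ=39.6°: R = R0 + s = 47 + 13.4655 = 60.4655
θ=54.9°: R = R0 + s = 47 + 10.8276 = 57.8276
θ=62.1°: R = R0 + s = 47 + 9.5862 = 56.5862
θ=290.3°: R = R0 + s = 47 + 2.1301 = 49.1301

θ=39.6°: 60.4655
θ=54.9°: 57.8276
θ=62.1°: 56.5862
θ=290.3°: 49.1301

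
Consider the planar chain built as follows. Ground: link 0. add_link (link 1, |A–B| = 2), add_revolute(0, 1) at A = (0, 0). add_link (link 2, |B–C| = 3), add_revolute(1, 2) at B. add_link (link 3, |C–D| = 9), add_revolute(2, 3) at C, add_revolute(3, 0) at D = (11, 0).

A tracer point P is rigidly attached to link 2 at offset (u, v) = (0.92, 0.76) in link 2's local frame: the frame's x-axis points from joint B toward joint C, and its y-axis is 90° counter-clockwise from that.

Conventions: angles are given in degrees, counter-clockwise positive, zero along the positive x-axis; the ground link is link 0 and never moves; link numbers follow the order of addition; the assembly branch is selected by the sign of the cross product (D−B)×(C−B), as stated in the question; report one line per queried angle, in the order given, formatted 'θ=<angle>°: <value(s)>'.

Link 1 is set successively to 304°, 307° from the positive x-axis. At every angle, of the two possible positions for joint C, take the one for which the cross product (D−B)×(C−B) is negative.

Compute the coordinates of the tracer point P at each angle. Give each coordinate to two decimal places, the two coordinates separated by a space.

A=(0,0), D=(11.00,0)
θ=304°: B = A + 2.00·(cos304°, sin304°) = (1.1184, -1.6581)
θ=304°: |BD| = 10.0198
θ=304°: circle(B,3.00) ∩ circle(D,9.00): a=1.4170, h=2.6443
θ=304°:   candidates: C₊=(2.0783,1.1842) cross=26.495; C₋=(2.9534,-4.0314) cross=-26.495
θ=304°:   branch - wants cross < 0 → take C=(2.9534,-4.0314) (cross=-26.495)
θ=304°: ex = (C−B)/|BC| = (0.6117,-0.7911); ey = (0.7911,0.6117)
θ=304°: P = B + 0.92·ex + 0.76·ey = (2.2824,-1.9210)
θ=307°: B = A + 2.00·(cos307°, sin307°) = (1.2036, -1.5973)
θ=307°: |BD| = 9.9257
θ=307°: circle(B,3.00) ∩ circle(D,9.00): a=1.3359, h=2.6861
θ=307°:   candidates: C₊=(2.0899,1.2688) cross=26.662; C₋=(2.9544,-4.0334) cross=-26.662
θ=307°:   branch - wants cross < 0 → take C=(2.9544,-4.0334) (cross=-26.662)
θ=307°: ex = (C−B)/|BC| = (0.5836,-0.8120); ey = (0.8120,0.5836)
θ=307°: P = B + 0.92·ex + 0.76·ey = (2.3577,-1.9008)

θ=304°: 2.28 -1.92
θ=307°: 2.36 -1.90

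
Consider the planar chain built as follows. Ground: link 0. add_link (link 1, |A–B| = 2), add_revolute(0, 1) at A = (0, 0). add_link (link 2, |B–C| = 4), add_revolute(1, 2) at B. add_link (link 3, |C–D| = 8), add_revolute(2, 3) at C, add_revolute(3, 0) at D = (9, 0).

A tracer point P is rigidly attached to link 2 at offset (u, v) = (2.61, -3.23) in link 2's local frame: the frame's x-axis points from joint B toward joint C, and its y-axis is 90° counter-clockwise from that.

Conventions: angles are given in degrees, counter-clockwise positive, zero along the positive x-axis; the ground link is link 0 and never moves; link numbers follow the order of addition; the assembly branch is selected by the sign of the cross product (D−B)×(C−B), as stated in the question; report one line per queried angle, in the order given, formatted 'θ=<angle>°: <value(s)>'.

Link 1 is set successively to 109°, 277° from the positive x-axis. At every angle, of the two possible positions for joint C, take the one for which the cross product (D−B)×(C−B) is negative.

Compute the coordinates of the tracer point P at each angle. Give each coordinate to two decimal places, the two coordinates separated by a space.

A=(0,0), D=(9.00,0)
θ=109°: B = A + 2.00·(cos109°, sin109°) = (-0.6511, 1.8910)
θ=109°: |BD| = 9.8347
θ=109°: circle(B,4.00) ∩ circle(D,8.00): a=2.4770, h=3.1408
θ=109°:   candidates: C₊=(2.3835,4.4969) cross=30.889; C₋=(1.1757,-1.6674) cross=-30.889
θ=109°:   branch - wants cross < 0 → take C=(1.1757,-1.6674) (cross=-30.889)
θ=109°: ex = (C−B)/|BC| = (0.4567,-0.8896); ey = (0.8896,0.4567)
θ=109°: P = B + 2.61·ex + -3.23·ey = (-2.3326,-1.9060)
θ=277°: B = A + 2.00·(cos277°, sin277°) = (0.2437, -1.9851)
θ=277°: |BD| = 8.9785
θ=277°: circle(B,4.00) ∩ circle(D,8.00): a=1.8162, h=3.5639
θ=277°:   candidates: C₊=(1.2270,1.8922) cross=31.999; C₋=(2.8029,-5.0593) cross=-31.999
θ=277°:   branch - wants cross < 0 → take C=(2.8029,-5.0593) (cross=-31.999)
θ=277°: ex = (C−B)/|BC| = (0.6398,-0.7685); ey = (0.7685,0.6398)
θ=277°: P = B + 2.61·ex + -3.23·ey = (-0.5688,-6.0575)

θ=109°: -2.33 -1.91
θ=277°: -0.57 -6.06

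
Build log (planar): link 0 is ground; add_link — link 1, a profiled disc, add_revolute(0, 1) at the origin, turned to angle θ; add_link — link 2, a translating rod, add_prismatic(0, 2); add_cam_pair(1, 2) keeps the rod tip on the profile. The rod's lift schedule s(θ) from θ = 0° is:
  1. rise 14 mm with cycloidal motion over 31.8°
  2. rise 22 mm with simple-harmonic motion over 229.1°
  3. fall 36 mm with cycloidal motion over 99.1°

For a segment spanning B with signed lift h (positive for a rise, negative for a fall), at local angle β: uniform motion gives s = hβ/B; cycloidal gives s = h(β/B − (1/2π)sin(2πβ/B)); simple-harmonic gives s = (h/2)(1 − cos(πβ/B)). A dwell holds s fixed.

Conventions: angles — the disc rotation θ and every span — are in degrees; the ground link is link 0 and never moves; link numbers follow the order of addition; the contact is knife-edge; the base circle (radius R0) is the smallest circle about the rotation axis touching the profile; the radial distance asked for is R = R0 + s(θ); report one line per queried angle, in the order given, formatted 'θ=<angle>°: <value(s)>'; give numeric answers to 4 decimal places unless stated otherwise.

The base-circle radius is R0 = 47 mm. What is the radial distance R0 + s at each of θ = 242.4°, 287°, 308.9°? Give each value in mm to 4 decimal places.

seg 1 [0°–31.8°] cycloidal, h=14: full span → s += 14 → s = 14.0000
seg 2 [31.8°–260.9°] simple-harmonic, h=22: θ=242.4° here. β=210.6, B=229.1. 22/2·(1 − cos(π·0.9192)) = 21.6479 → s = 35.6479
seg 2 [31.8°–260.9°] simple-harmonic, h=22: full span → s += 22 → s = 36.0000
seg 3 [260.9°–360°] cycloidal, h=-36: θ=287° here. β=26.1, B=99.1. -36·(0.2634 − sin(2π·0.2634)/(2π)) = -3.7720 → s = 32.2280
seg 3 [260.9°–360°] cycloidal, h=-36: θ=308.9° here. β=48, B=99.1. -36·(0.4844 − sin(2π·0.4844)/(2π)) = -16.8748 → s = 19.1252
θ=242.4°: R = R0 + s = 47 + 35.6479 = 82.6479
θ=287°: R = R0 + s = 47 + 32.2280 = 79.2280
θ=308.9°: R = R0 + s = 47 + 19.1252 = 66.1252

θ=242.4°: 82.6479
θ=287°: 79.2280
θ=308.9°: 66.1252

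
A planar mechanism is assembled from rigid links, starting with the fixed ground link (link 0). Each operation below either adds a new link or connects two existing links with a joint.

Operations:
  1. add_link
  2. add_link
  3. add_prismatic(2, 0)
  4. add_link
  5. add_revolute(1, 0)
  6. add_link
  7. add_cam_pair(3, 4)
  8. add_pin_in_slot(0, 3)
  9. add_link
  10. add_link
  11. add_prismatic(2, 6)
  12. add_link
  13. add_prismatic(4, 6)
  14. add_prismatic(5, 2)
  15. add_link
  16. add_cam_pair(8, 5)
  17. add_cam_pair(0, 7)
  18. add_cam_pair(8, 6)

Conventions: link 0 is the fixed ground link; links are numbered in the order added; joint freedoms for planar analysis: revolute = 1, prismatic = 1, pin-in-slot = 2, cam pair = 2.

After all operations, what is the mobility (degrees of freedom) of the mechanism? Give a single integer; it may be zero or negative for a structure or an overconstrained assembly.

ground; <1,0,0>
#1 <2,0,0>
#2 <3,0,0>
P:2↔0 J1 <3,1,0>
#3 <4,1,0>
R:1↔0 J1 <4,2,0>
#4 <5,2,0>
C:3↔4 J2 <5,2,1>
PS:0↔3 J2 <5,2,2>
#5 <6,2,2>
#6 <7,2,2>
P:2↔6 J1 <7,3,2>
#7 <8,3,2>
P:4↔6 J1 <8,4,2>
P:5↔2 J1 <8,5,2>
#8 <9,5,2>
C:8↔5 J2 <9,5,3>
C:0↔7 J2 <9,5,4>
C:8↔6 J2 <9,5,5>
3×8 − 2×5 − 1×5 = 9

M = 9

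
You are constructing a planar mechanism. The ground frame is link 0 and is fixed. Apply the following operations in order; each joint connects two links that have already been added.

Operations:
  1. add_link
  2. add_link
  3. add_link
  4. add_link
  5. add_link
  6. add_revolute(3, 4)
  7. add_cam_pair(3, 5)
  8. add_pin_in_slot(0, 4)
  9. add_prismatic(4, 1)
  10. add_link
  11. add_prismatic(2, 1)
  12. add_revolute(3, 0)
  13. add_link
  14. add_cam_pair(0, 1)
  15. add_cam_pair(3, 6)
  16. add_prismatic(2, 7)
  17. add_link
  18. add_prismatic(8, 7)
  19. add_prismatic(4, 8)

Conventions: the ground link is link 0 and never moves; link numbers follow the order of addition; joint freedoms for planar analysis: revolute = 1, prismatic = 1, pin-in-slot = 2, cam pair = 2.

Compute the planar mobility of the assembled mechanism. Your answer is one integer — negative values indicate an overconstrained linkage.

(L,J1,J2)=(1,0,0); link0 fixed
link1: (2,0,0)
link2: (3,0,0)
link3: (4,0,0)
link4: (5,0,0)
link5: (6,0,0)
R 3-4 [J1]: (6,1,0)
C 3-5 [J2]: (6,1,1)
PS 0-4 [J2]: (6,1,2)
P 4-1 [J1]: (6,2,2)
link6: (7,2,2)
P 2-1 [J1]: (7,3,2)
R 3-0 [J1]: (7,4,2)
link7: (8,4,2)
C 0-1 [J2]: (8,4,3)
C 3-6 [J2]: (8,4,4)
P 2-7 [J1]: (8,5,4)
link8: (9,5,4)
P 8-7 [J1]: (9,6,4)
P 4-8 [J1]: (9,7,4)
Grübler: 3·8 − 2·7 − 4 = 6

M = 6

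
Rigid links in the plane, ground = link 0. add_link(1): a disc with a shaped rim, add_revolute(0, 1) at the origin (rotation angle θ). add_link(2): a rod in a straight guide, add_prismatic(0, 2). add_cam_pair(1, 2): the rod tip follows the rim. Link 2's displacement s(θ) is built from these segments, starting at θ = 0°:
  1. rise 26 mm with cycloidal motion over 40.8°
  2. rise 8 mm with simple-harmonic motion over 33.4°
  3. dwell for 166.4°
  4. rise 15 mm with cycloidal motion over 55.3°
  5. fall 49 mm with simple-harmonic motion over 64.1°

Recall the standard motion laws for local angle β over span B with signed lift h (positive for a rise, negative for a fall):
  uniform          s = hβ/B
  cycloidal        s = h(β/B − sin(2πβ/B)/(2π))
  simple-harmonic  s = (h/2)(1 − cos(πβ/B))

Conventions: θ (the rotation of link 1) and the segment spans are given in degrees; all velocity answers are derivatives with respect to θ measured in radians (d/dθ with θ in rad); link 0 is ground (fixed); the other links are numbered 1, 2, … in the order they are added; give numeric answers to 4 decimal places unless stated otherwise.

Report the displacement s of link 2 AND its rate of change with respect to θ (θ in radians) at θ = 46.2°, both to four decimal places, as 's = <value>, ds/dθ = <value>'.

segment 1 (0° to 40.8°, cycloidal, h = 26) is passed completely: s = 0.0000 + (26) = 26.0000
θ = 46.2° falls in segment 2 (40.8° to 74.2°, simple-harmonic, h = 8): β = 46.2 − 40.8 = 5.4°, B = 33.4°; Δs = 8/2·(1 − cos(π·0.1617)) = 0.5050; s = 26.0000 + 0.5050 = 26.5050
velocity in seg [40.8°–74.2°] (simple-harmonic), θ in radians: β = 5.4° = 0.0942 rad, B = 33.4° = 0.5829 rad; ds/dθ = (πh/(2B)) sin(πβ/B) = (π·8/(2·0.5829)) sin(π·0.1617) = 10.484467 mm/rad

s = 26.5050, ds/dθ = 10.4845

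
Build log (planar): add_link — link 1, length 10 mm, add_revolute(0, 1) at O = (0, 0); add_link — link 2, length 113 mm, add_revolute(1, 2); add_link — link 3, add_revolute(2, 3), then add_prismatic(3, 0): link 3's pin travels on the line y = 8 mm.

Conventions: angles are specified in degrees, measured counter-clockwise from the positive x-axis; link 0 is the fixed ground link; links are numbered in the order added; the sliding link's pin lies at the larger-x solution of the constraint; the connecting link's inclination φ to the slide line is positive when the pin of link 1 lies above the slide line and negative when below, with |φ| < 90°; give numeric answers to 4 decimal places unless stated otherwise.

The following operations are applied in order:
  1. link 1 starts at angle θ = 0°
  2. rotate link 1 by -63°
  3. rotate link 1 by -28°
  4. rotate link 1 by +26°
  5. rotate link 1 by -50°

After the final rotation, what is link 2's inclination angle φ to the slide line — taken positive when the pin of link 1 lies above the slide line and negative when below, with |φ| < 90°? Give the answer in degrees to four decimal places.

geometry: r = 10 mm, L = 113 mm, e = 8 mm; θ starts at 0°
rotate link 1 by -63°: θ ← 0° -63° = -63°
rotate link 1 by -28°: θ ← -63° -28° = -91°
rotate link 1 by +26°: θ ← -91° +26° = -65°
rotate link 1 by -50°: θ ← -65° -50° = -115°
h = r sin θ − e = -9.063078 − 8 = -17.063078
sin φ = h / L = -17.063078 / 113 = -0.15100069
φ = arcsin(-0.15100069) = -8.684922°

-8.6849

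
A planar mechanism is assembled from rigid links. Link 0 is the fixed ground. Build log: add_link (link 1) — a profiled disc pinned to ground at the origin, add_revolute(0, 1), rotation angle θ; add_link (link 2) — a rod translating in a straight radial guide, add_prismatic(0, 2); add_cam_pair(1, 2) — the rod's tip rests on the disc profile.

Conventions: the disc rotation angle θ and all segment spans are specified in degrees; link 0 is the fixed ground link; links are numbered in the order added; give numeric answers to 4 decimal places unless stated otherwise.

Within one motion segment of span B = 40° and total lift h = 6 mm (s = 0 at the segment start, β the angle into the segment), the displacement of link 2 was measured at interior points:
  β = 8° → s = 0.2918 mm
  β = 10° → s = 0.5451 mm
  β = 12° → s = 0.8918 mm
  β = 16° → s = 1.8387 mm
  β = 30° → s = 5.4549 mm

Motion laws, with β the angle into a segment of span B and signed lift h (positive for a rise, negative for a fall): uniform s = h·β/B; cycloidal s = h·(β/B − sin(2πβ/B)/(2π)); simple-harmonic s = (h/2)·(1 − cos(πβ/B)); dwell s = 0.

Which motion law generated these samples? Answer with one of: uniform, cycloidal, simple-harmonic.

candidates at β/B = r: uniform s = h·r (linear in β); cycloidal s = h·(r − sin(2πr)/(2π)); simple-harmonic s = (h/2)(1 − cos(πr))
β=8°: printed 0.2918 | uniform 1.2000, cycloidal 0.2918, simple-harmonic 0.5729
β=10°: printed 0.5451 | uniform 1.5000, cycloidal 0.5451, simple-harmonic 0.8787
β=12°: printed 0.8918 | uniform 1.8000, cycloidal 0.8918, simple-harmonic 1.2366
β=16°: printed 1.8387 | uniform 2.4000, cycloidal 1.8387, simple-harmonic 2.0729
β=30°: printed 5.4549 | uniform 4.5000, cycloidal 5.4549, simple-harmonic 5.1213
only one law matches every sample → cycloidal

cycloidal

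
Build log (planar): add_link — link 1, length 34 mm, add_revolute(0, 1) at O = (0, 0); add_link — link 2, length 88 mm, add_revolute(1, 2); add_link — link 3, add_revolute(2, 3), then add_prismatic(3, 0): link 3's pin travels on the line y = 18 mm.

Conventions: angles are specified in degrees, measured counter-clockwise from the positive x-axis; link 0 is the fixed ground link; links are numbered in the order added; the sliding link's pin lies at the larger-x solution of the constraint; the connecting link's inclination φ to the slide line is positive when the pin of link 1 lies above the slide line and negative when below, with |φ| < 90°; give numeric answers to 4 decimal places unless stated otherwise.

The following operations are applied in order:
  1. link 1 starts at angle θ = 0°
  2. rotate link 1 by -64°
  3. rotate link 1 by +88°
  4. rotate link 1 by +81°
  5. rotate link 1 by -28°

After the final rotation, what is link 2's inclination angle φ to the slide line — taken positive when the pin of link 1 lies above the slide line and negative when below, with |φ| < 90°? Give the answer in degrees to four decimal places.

geometry: r = 34 mm, L = 88 mm, e = 18 mm; θ starts at 0°
rotate link 1 by -64°: θ ← 0° -64° = -64°
rotate link 1 by +88°: θ ← -64° +88° = 24°
rotate link 1 by +81°: θ ← 24° +81° = 105°
rotate link 1 by -28°: θ ← 105° -28° = 77°
h = r sin θ − e = 33.128582 − 18 = 15.128582
sin φ = h / L = 15.128582 / 88 = 0.17191571
φ = arcsin(0.17191571) = 9.899221°

9.8992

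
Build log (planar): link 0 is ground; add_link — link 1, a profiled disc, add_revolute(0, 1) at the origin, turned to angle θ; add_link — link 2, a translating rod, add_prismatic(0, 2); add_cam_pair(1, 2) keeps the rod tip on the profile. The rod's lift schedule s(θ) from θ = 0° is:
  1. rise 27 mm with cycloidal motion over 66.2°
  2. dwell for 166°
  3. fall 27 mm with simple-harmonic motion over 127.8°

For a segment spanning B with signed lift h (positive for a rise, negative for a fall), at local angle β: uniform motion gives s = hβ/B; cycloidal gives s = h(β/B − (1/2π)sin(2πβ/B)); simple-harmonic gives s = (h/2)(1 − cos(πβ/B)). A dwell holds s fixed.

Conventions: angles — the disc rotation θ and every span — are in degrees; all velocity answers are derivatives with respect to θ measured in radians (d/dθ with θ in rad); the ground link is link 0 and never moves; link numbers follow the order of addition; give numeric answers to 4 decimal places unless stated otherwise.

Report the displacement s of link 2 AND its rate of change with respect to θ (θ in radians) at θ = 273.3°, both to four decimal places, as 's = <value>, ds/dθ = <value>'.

seg 1 [0°–66.2°] cycloidal, h=27: full span → s += 27 → s = 27.0000
seg 2 [66.2°–232.2°] dwell: s stays 27.0000
seg 3 [232.2°–360°] simple-harmonic, h=-27: θ=273.3° here. β=41.1, B=127.8. -27/2·(1 − cos(π·0.3216)) = -6.3236 → s = 20.6764
velocity in seg [232.2°–360°] (simple-harmonic), θ in radians: β = 41.1° = 0.7173 rad, B = 127.8° = 2.2305 rad; ds/dθ = (πh/(2B)) sin(πβ/B) = (π·(-27)/(2·2.2305)) sin(π·0.3216) = -16.105012 mm/rad

s = 20.6764, ds/dθ = -16.1050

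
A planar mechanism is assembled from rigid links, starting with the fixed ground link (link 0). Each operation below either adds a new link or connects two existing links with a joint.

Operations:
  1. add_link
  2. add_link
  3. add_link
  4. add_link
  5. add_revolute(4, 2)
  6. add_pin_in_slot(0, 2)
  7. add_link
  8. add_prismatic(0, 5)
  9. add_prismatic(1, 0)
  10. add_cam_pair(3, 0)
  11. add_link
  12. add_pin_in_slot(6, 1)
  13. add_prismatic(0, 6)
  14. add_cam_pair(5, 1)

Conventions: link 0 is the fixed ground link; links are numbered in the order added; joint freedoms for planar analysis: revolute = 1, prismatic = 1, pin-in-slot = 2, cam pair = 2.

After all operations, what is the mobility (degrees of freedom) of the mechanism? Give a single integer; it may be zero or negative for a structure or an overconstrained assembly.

link 0 = ground. State L|J1|J2 = 1|0|0
+link1  2|0|0
+link2  3|0|0
+link3  4|0|0
+link4  5|0|0
R(4,2) f=1→J1  5|1|0
PS(0,2) f=2→J2  5|1|1
+link5  6|1|1
P(0,5) f=1→J1  6|2|1
P(1,0) f=1→J1  6|3|1
C(3,0) f=2→J2  6|3|2
+link6  7|3|2
PS(6,1) f=2→J2  7|3|3
P(0,6) f=1→J1  7|4|3
C(5,1) f=2→J2  7|4|4
M = 3(7−1)−2·4−4 = 18−8−4 = 6

M = 6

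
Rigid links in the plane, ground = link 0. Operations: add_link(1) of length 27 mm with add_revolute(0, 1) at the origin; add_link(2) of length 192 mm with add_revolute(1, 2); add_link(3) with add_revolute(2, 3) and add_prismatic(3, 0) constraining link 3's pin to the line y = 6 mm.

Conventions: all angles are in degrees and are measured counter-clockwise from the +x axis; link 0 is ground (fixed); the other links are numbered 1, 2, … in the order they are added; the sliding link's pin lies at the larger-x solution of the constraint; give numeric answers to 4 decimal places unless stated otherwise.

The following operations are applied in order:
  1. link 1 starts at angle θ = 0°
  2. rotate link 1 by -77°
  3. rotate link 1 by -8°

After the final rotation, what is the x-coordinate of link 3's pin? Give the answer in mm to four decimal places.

geometry: r = 27 mm, L = 192 mm, e = 6 mm; θ starts at 0°
rotate link 1 by -77°: θ ← 0° -77° = -77°
rotate link 1 by -8°: θ ← -77° -8° = -85°
crank pin P = (r cos θ, r sin θ) = (2.353205, -26.897257)
h = r sin θ − e = -26.897257 − 6 = -32.897257
x = r cos θ + √(L² − h²) = 2.353205 + 189.160700 = 191.513905

191.5139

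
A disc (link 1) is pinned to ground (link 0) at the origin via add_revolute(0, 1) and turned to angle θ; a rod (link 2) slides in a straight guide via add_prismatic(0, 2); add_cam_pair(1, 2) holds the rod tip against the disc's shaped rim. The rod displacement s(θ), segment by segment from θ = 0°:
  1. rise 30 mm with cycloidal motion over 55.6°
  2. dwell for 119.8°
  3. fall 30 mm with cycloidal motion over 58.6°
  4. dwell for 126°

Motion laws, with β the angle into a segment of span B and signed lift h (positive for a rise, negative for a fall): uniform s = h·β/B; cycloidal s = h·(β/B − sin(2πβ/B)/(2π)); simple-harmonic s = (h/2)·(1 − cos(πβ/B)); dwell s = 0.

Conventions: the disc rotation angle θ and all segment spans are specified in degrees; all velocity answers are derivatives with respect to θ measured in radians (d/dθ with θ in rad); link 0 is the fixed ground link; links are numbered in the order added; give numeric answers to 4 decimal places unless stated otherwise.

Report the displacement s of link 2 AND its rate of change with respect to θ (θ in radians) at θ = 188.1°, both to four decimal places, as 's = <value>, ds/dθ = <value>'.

segment 1 (0° to 55.6°, cycloidal, h = 30) is passed completely: s = 0.0000 + (30) = 30.0000
segment 2 (55.6° to 175.4°, dwell): s unchanged at 30.0000
θ = 188.1° falls in segment 3 (175.4° to 234°, cycloidal, h = -30): β = 188.1 − 175.4 = 12.7°, B = 58.6°; Δs = -30·(0.2167 − sin(2π·0.2167)/(2π)) = -1.8310; s = 30.0000 − 1.8310 = 28.1690
velocity in seg [175.4°–234°] (cycloidal), θ in radians: β = 12.7° = 0.2217 rad, B = 58.6° = 1.0228 rad; ds/dθ = (h/B)(1 − cos(2πβ/B)) = ((-30)/1.0228)(1 − cos(2π·0.2167)) = -23.244035 mm/rad

s = 28.1690, ds/dθ = -23.2440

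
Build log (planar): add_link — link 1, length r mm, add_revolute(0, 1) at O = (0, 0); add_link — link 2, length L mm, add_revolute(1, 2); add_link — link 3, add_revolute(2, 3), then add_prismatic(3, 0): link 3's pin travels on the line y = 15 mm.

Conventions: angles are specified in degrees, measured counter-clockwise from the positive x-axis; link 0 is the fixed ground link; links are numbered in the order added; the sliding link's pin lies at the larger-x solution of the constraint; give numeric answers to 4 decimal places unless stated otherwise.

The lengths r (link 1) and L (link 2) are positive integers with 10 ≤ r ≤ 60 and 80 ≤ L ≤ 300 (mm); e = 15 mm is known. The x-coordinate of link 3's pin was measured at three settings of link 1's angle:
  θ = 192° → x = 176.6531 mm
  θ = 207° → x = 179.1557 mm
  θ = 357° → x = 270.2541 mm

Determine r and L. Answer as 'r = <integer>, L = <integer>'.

constraint per measurement: (x − r cos θ)² + (r sin θ − e)² = L²
subtracting the θ₁ and θ₂ equations cancels the r² and L² terms:
r = (x₁² − x₂²) / (2[(x₁cos θ₁ + e sin θ₁) − (x₂cos θ₂ + e sin θ₂)]) = 47.0006 → r = 47
L² = (x₁ − r cos θ₁)² + (r sin θ₁ − e)² = 50175.9970 → L = 224.0000 → L = 224
check at θ₃=357°: x = 270.2541 (printed 270.2541) ✓

r = 47, L = 224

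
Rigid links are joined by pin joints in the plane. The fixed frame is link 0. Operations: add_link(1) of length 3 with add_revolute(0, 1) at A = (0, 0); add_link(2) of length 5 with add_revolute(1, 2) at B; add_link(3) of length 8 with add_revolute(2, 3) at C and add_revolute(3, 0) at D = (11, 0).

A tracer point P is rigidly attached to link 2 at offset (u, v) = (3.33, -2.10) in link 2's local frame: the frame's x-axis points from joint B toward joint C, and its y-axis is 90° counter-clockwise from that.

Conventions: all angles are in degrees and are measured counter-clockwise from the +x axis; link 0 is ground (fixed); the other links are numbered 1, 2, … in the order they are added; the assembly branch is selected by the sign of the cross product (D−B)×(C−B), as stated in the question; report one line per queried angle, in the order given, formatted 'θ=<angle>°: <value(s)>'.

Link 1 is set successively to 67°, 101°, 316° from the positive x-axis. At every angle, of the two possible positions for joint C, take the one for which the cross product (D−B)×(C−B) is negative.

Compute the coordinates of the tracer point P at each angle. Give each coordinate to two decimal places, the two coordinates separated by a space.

A=(0,0), D=(11.00,0)
θ=67°: B = A + 3.00·(cos67°, sin67°) = (1.1722, 2.7615)
θ=67°: |BD| = 10.2084
θ=67°: circle(B,5.00) ∩ circle(D,8.00): a=3.1940, h=3.8468
θ=67°:   candidates: C₊=(5.2878,5.6009) cross=39.270; C₋=(3.2065,-1.8059) cross=-39.270
θ=67°:   branch - wants cross < 0 → take C=(3.2065,-1.8059) (cross=-39.270)
θ=67°: ex = (C−B)/|BC| = (0.4069,-0.9135); ey = (0.9135,0.4069)
θ=67°: P = B + 3.33·ex + -2.10·ey = (0.6087,-1.1348)
θ=101°: B = A + 3.00·(cos101°, sin101°) = (-0.5724, 2.9449)
θ=101°: |BD| = 11.9412
θ=101°: circle(B,5.00) ∩ circle(D,8.00): a=4.3376, h=2.4870
θ=101°:   candidates: C₊=(4.2445,4.2853) cross=29.697; C₋=(3.0179,-0.5350) cross=-29.697
θ=101°:   branch - wants cross < 0 → take C=(3.0179,-0.5350) (cross=-29.697)
θ=101°: ex = (C−B)/|BC| = (0.7181,-0.6960); ey = (0.6960,0.7181)
θ=101°: P = B + 3.33·ex + -2.10·ey = (0.3572,-0.8807)
θ=316°: B = A + 3.00·(cos316°, sin316°) = (2.1580, -2.0840)
θ=316°: |BD| = 9.0842
θ=316°: circle(B,5.00) ∩ circle(D,8.00): a=2.3956, h=4.3888
θ=316°:   candidates: C₊=(3.4829,2.7373) cross=39.869; C₋=(5.4965,-5.8062) cross=-39.869
θ=316°:   branch - wants cross < 0 → take C=(5.4965,-5.8062) (cross=-39.869)
θ=316°: ex = (C−B)/|BC| = (0.6677,-0.7444); ey = (0.7444,0.6677)
θ=316°: P = B + 3.33·ex + -2.10·ey = (2.8181,-5.9651)

θ=67°: 0.61 -1.13
θ=101°: 0.36 -0.88
θ=316°: 2.82 -5.97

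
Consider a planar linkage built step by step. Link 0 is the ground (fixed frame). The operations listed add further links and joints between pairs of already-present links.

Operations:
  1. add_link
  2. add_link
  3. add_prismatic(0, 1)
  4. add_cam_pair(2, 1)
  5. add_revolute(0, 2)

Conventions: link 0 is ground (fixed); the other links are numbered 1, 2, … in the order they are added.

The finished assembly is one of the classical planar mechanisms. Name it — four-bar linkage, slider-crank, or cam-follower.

links: 3 (incl. ground); joints: 1 revolute, 1 prismatic, 1 higher (cam) pair, forming one closed loop
3 links, revolute + prismatic + higher pair in one loop → cam-follower

cam-follower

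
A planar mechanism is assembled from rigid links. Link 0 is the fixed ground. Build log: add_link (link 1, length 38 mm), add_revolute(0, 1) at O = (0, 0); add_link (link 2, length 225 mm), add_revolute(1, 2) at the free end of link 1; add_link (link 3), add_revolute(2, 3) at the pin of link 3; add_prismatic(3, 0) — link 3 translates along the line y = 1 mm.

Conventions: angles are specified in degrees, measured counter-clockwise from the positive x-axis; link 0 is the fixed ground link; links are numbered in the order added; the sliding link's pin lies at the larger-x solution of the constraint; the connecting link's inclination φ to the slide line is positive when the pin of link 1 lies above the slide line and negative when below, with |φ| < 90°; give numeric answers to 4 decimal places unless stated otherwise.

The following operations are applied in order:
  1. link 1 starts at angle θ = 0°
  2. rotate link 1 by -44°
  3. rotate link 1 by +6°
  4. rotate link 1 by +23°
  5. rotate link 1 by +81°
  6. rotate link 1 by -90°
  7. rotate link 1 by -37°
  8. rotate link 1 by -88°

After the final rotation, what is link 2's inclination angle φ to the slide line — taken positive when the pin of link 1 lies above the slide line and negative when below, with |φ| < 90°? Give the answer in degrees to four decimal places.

geometry: r = 38 mm, L = 225 mm, e = 1 mm; θ starts at 0°
rotate link 1 by -44°: θ ← 0° -44° = -44°
rotate link 1 by +6°: θ ← -44° +6° = -38°
rotate link 1 by +23°: θ ← -38° +23° = -15°
rotate link 1 by +81°: θ ← -15° +81° = 66°
rotate link 1 by -90°: θ ← 66° -90° = -24°
rotate link 1 by -37°: θ ← -24° -37° = -61°
rotate link 1 by -88°: θ ← -61° -88° = -149°
h = r sin θ − e = -19.571447 − 1 = -20.571447
sin φ = h / L = -20.571447 / 225 = -0.09142865
φ = arcsin(-0.09142865) = -5.245802°

-5.2458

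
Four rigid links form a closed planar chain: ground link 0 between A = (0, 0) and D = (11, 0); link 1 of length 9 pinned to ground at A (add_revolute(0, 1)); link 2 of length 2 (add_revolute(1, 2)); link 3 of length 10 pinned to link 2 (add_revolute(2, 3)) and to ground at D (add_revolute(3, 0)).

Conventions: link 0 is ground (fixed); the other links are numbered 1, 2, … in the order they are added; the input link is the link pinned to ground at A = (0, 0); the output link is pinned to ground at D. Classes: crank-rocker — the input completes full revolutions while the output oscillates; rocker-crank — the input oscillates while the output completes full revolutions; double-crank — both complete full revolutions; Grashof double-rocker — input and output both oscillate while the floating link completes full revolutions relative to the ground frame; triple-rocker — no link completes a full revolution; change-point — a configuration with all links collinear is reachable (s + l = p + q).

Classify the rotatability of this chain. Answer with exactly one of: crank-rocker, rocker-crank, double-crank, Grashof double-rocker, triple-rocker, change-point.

lengths: ground=11, input=9, coupler=2, output=10
sorted: s=2 (shortest), l=11 (longest), p+q=19
s + l = 13 vs p + q = 19
s + l < p + q (Grashof) with shortest = coupler link → Grashof double-rocker

Grashof double-rocker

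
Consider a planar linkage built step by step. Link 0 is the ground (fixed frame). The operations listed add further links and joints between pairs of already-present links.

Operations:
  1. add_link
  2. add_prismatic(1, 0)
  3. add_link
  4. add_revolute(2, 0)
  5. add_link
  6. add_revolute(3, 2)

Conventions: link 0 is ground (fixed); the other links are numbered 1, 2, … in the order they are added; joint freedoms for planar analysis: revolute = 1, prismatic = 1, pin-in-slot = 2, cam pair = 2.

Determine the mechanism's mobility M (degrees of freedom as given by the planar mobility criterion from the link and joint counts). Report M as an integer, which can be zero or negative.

(L,J1,J2)=(1,0,0); link0 fixed
link1: (2,0,0)
P 1-0 [J1]: (2,1,0)
link2: (3,1,0)
R 2-0 [J1]: (3,2,0)
link3: (4,2,0)
R 3-2 [J1]: (4,3,0)
Grübler: 3·3 − 2·3 − 0 = 3

M = 3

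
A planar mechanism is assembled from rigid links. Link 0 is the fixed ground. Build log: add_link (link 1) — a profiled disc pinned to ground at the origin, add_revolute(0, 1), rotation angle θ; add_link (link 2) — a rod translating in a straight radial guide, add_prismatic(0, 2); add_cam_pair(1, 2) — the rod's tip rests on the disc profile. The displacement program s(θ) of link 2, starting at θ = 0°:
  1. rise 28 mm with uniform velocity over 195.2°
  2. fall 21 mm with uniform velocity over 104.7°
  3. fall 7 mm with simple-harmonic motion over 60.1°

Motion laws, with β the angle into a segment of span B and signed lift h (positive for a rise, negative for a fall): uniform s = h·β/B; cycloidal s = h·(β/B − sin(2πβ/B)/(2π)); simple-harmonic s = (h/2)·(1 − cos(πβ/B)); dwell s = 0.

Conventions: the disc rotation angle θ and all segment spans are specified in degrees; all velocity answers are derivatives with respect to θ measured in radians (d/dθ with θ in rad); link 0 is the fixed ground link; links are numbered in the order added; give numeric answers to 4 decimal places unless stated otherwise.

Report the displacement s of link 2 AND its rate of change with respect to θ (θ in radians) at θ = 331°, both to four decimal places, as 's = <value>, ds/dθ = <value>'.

seg 1 [0°–195.2°] uniform, h=28: full span → s += 28 → s = 28.0000
seg 2 [195.2°–299.9°] uniform, h=-21: full span → s += -21 → s = 7.0000
seg 3 [299.9°–360°] simple-harmonic, h=-7: θ=331° here. β=31.1, B=60.1. -7/2·(1 − cos(π·0.5175)) = -3.6920 → s = 3.3080
velocity in seg [299.9°–360°] (simple-harmonic), θ in radians: β = 31.1° = 0.5428 rad, B = 60.1° = 1.0489 rad; ds/dθ = (πh/(2B)) sin(πβ/B) = (π·(-7)/(2·1.0489)) sin(π·0.5175) = -10.466744 mm/rad

s = 3.3080, ds/dθ = -10.4667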